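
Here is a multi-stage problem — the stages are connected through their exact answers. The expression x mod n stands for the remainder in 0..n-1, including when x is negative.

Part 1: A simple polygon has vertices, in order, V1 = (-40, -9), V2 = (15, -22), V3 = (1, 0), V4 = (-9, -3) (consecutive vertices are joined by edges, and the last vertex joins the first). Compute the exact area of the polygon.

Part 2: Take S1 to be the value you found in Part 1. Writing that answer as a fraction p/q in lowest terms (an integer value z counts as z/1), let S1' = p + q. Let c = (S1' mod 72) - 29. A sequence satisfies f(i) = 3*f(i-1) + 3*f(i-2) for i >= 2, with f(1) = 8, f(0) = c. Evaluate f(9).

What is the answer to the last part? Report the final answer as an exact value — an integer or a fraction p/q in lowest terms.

1176768

Part 1: cross terms: (-40*-22 - 15*-9)=1015, (15*0 - 1*-22)=22, (1*-3 - -9*0)=-3, (-9*-9 - -40*-3)=-39; twice the area = |995| = 995; area = 995/2; answer 995/2
Part 2: S1 = 995/2; threaded value p + q = 997; c = 32; f(2) = 3*(8) + 3*(32) = 120; iterating: f(2)=120, f(3)=384, f(4)=1512, f(5)=5688, f(6)=21600, f(7)=81864, f(8)=310392, f(9)=1176768; answer 1176768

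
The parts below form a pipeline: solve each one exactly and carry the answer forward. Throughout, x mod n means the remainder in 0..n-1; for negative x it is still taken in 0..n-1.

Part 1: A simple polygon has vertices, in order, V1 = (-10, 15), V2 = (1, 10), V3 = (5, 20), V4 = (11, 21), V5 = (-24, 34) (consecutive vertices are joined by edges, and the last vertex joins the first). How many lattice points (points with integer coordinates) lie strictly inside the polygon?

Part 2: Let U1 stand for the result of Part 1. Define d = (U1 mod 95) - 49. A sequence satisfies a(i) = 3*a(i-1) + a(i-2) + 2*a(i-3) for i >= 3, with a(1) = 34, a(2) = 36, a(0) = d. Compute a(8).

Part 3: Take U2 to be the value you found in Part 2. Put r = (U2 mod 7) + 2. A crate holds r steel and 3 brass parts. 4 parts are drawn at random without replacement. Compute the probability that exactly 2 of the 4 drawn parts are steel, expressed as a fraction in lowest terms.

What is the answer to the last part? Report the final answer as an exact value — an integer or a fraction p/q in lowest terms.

Part 1: cross terms: (-10*10 - 1*15)=-115, (1*20 - 5*10)=-30, (5*21 - 11*20)=-115, (11*34 - -24*21)=878, (-24*15 - -10*34)=-20; twice the area = |598| = 598; area = 299; boundary points = 1 + 2 + 1 + 1 + 1 = 6; strictly interior points = area - boundary/2 + 1 = 297; answer 297
Part 2: U1 = 297; d = -37; a(3) = 3*(36) + 1*(34) + 2*(-37) = 68; iterating: a(3)=68, a(4)=308, a(5)=1064, a(6)=3636, a(7)=12588, a(8)=43528; answer 43528
Part 3: U2 = 43528; r = 4; total draws C(7,4) = 35; favorable C(4,2)*C(3,2) = 18; P = 18/35; answer 18/35

18/35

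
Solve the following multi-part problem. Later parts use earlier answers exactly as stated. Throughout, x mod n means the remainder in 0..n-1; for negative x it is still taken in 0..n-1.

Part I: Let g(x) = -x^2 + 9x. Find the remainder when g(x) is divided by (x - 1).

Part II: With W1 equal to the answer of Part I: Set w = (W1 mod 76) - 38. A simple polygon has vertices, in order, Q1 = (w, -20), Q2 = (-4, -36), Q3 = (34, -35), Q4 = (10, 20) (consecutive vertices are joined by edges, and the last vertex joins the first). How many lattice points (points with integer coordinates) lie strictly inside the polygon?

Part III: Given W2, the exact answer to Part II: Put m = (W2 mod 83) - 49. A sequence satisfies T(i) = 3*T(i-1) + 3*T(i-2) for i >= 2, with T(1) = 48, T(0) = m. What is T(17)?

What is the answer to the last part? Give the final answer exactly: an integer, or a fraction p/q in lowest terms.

73554209703

Part I: remainder = value at the root: -1*(1)^2 + 9*(1)^1 = (-1) + (9) = 8; answer 8
Part II: W1 = 8; w = -30; cross terms: (-30*-36 - -4*-20)=1000, (-4*-35 - 34*-36)=1364, (34*20 - 10*-35)=1030, (10*-20 - -30*20)=400; twice the area = |3794| = 3794; area = 1897; boundary points = 2 + 1 + 1 + 40 = 44; strictly interior points = area - boundary/2 + 1 = 1876; answer 1876
Part III: W2 = 1876; m = 1; T(2) = 3*(48) + 3*(1) = 147; iterating: T(2)=147, T(3)=585, T(4)=2196, T(5)=8343, T(6)=31617, T(7)=119880, T(8)=454491, T(9)=1723113, T(10)=6532812, T(11)=24767775, T(12)=93901761, T(13)=356008608, T(14)=1349731107, T(15)=5117219145, T(16)=19400850756, T(17)=73554209703; answer 73554209703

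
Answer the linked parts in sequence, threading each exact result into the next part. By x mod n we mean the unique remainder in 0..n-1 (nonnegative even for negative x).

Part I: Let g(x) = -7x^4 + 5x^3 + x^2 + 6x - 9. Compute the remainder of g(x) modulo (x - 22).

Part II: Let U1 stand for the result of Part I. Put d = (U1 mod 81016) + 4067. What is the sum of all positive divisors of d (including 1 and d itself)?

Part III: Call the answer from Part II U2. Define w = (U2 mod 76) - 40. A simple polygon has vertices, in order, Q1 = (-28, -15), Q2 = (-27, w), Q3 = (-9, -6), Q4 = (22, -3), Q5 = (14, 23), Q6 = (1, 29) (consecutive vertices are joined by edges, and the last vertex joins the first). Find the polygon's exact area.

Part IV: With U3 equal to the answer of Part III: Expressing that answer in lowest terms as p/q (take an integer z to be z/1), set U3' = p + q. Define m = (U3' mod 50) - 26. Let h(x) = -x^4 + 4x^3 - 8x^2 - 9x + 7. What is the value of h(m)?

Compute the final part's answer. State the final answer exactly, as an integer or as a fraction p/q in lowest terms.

-7

Part I: remainder = value at the root: -7*(22)^4 + 5*(22)^3 + 1*(22)^2 + 6*(22)^1 - 9 = (-1639792) + (53240) + (484) + (132) + (-9) = -1585945; answer -1585945
Part II: U1 = -1585945; d = 38442; 38442 = 2 * 3 * 43 * 149; sigma = (1 + 2) * (1 + 3) * (1 + 43) * (1 + 149) = 3 * 4 * 44 * 150 = 79200; answer 79200
Part III: U2 = 79200; w = -32; cross terms: (-28*-32 - -27*-15)=491, (-27*-6 - -9*-32)=-126, (-9*-3 - 22*-6)=159, (22*23 - 14*-3)=548, (14*29 - 1*23)=383, (1*-15 - -28*29)=797; twice the area = |2252| = 2252; area = 1126; answer 1126
Part IV: U3 = 1126; threaded value p + q = 1127; m = 1; -1*(1)^4 + 4*(1)^3 - 8*(1)^2 - 9*(1)^1 + 7 = (-1) + (4) + (-8) + (-9) + (7) = -7; answer -7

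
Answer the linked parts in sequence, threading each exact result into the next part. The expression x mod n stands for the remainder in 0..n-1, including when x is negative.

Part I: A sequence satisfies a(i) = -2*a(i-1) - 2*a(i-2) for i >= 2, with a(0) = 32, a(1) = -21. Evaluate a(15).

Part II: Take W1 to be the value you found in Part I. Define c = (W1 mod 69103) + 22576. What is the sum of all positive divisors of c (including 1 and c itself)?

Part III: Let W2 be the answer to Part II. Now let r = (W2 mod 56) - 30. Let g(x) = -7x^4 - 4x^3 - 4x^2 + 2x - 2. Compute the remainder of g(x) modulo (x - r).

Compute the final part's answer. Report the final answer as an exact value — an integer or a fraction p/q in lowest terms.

Part I: a(2) = -2*(-21) - 2*(32) = -22; iterating: a(2)=-22, a(3)=86, a(4)=-128, a(5)=84, a(6)=88, a(7)=-344, a(8)=512, a(9)=-336, a(10)=-352, a(11)=1376, a(12)=-2048, a(13)=1344, a(14)=1408, a(15)=-5504; answer -5504
Part II: W1 = -5504; c = 86175; 86175 = 3^2 * 5^2 * 383; sigma = (1 + 3 + 9) * (1 + 5 + 25) * (1 + 383) = 13 * 31 * 384 = 154752; answer 154752
Part III: W2 = 154752; r = -6; remainder = value at the root: -7*(-6)^4 - 4*(-6)^3 - 4*(-6)^2 + 2*(-6)^1 - 2 = (-9072) + (864) + (-144) + (-12) + (-2) = -8366; answer -8366

-8366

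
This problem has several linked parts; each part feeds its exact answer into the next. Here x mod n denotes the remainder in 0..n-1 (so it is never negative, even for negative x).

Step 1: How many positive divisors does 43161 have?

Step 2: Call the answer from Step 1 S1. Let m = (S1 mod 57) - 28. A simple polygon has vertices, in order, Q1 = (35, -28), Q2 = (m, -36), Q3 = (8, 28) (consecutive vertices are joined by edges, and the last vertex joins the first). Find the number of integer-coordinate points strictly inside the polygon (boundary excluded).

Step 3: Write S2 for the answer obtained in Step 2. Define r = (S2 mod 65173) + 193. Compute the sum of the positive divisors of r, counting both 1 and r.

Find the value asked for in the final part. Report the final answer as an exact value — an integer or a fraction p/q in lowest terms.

2100

Step 1: 43161 = 3 * 14387; number of divisors = (1+1) * (1+1) = 4; answer 4
Step 2: S1 = 4; m = -24; cross terms: (35*-36 - -24*-28)=-1932, (-24*28 - 8*-36)=-384, (8*-28 - 35*28)=-1204; twice the area = |-3520| = 3520; area = 1760; boundary points = 1 + 32 + 1 = 34; strictly interior points = area - boundary/2 + 1 = 1744; answer 1744
Step 3: S2 = 1744; r = 1937; 1937 = 13 * 149; sigma = (1 + 13) * (1 + 149) = 14 * 150 = 2100; answer 2100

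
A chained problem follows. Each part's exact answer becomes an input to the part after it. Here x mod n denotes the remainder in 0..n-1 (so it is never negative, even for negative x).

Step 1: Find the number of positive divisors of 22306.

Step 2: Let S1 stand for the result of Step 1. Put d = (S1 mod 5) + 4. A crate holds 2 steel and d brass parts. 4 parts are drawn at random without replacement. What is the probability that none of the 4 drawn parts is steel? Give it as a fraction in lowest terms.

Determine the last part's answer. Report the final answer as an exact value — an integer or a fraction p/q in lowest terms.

5/18

Step 1: 22306 = 2 * 19 * 587; number of divisors = (1+1) * (1+1) * (1+1) = 8; answer 8
Step 2: S1 = 8; d = 7; total draws C(9,4) = 126; favorable C(7,4) = 35; P = 5/18; answer 5/18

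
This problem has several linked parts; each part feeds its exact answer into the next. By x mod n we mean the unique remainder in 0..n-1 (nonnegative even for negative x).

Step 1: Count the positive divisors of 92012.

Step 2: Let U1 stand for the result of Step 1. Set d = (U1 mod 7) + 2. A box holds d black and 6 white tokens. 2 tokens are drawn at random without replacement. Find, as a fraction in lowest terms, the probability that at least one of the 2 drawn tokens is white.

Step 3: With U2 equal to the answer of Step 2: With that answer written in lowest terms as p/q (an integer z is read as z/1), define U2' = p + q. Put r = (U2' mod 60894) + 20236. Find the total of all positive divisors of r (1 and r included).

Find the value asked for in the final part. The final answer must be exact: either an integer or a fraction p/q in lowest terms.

Step 1: 92012 = 2^2 * 23003; number of divisors = (2+1) * (1+1) = 6; answer 6
Step 2: U1 = 6; d = 8; total draws C(14,2) = 91; complement C(8,2) = 28; favorable 91 - 28 = 63; P = 9/13; answer 9/13
Step 3: U2 = 9/13; threaded value p + q = 22; r = 20258; 20258 = 2 * 7 * 1447; sigma = (1 + 2) * (1 + 7) * (1 + 1447) = 3 * 8 * 1448 = 34752; answer 34752

34752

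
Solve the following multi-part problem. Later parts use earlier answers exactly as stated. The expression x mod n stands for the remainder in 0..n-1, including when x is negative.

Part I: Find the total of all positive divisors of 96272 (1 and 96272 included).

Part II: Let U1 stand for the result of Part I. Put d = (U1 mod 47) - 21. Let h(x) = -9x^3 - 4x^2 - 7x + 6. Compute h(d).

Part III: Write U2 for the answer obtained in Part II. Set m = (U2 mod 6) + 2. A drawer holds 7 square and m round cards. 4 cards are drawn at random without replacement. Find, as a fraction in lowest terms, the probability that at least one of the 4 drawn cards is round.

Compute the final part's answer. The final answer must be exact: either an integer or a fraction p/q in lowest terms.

Part I: 96272 = 2^4 * 11 * 547; sigma = (1 + 2 + 4 + 8 + 16) * (1 + 11) * (1 + 547) = 31 * 12 * 548 = 203856; answer 203856
Part II: U1 = 203856; d = -4; -9*(-4)^3 - 4*(-4)^2 - 7*(-4)^1 + 6 = (576) + (-64) + (28) + (6) = 546; answer 546
Part III: U2 = 546; m = 2; total draws C(9,4) = 126; complement C(7,4) = 35; favorable 126 - 35 = 91; P = 13/18; answer 13/18

13/18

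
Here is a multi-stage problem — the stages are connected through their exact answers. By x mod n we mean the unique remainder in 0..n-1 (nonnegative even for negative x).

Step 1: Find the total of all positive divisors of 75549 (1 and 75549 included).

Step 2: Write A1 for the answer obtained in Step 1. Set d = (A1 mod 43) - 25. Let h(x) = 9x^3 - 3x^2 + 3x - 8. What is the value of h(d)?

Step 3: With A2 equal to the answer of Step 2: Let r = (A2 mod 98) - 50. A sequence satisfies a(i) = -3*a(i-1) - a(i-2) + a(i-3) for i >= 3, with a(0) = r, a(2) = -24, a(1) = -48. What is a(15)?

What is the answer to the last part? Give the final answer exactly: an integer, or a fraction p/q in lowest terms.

8729427

Step 1: 75549 = 3 * 25183; sigma = (1 + 3) * (1 + 25183) = 4 * 25184 = 100736; answer 100736
Step 2: A1 = 100736; d = 5; 9*(5)^3 - 3*(5)^2 + 3*(5)^1 - 8 = (1125) + (-75) + (15) + (-8) = 1057; answer 1057
Step 3: A2 = 1057; r = 27; a(3) = -3*(-24) - 1*(-48) + 1*(27) = 147; iterating: a(3)=147, a(4)=-465, a(5)=1224, a(6)=-3060, a(7)=7491, a(8)=-18189, a(9)=44016, a(10)=-106368, a(11)=256899, a(12)=-620313, a(13)=1497672, a(14)=-3615804, a(15)=8729427; answer 8729427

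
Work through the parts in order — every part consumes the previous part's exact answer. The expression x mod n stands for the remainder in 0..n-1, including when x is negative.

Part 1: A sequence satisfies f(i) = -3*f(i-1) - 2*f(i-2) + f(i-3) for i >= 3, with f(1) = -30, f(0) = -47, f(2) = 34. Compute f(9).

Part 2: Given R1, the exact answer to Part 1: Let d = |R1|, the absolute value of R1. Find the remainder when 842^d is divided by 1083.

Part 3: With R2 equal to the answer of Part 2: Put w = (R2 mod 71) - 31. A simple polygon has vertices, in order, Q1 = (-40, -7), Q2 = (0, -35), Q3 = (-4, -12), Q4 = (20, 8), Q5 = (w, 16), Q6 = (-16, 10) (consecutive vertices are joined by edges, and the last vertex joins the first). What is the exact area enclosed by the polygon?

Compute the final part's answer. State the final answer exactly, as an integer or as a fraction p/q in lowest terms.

1290

Part 1: f(3) = -3*(34) - 2*(-30) + 1*(-47) = -89; iterating: f(3)=-89, f(4)=169, f(5)=-295, f(6)=458, f(7)=-615, f(8)=634, f(9)=-214; answer -214
Part 2: R1 = -214; d = 214; squarings mod 1083: 842^1=842, 842^2=682, 842^4=517, 842^8=871, 842^16=541, 842^32=271, 842^64=880, 842^128=55; 842^214 = 842^2 * 842^4 * 842^16 * 842^64 * 842^128 = 256 (mod 1083); answer 256
Part 3: R2 = 256; w = 12; cross terms: (-40*-35 - 0*-7)=1400, (0*-12 - -4*-35)=-140, (-4*8 - 20*-12)=208, (20*16 - 12*8)=224, (12*10 - -16*16)=376, (-16*-7 - -40*10)=512; twice the area = |2580| = 2580; area = 1290; answer 1290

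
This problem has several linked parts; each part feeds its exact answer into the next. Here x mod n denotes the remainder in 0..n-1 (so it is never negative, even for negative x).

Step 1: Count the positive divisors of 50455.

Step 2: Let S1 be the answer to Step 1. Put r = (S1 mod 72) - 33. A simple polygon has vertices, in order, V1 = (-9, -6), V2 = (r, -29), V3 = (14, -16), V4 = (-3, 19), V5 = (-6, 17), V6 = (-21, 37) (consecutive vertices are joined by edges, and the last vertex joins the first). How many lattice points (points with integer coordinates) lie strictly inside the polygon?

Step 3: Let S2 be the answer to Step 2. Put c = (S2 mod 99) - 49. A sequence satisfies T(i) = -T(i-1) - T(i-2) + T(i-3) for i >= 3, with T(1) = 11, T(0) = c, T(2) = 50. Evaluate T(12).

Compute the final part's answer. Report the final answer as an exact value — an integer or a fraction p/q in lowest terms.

Step 1: 50455 = 5 * 10091; number of divisors = (1+1) * (1+1) = 4; answer 4
Step 2: S1 = 4; r = -29; cross terms: (-9*-29 - -29*-6)=87, (-29*-16 - 14*-29)=870, (14*19 - -3*-16)=218, (-3*17 - -6*19)=63, (-6*37 - -21*17)=135, (-21*-6 - -9*37)=459; twice the area = |1832| = 1832; area = 916; boundary points = 1 + 1 + 1 + 1 + 5 + 1 = 10; strictly interior points = area - boundary/2 + 1 = 912; answer 912
Step 3: S2 = 912; c = -28; T(3) = -1*(50) - 1*(11) + 1*(-28) = -89; iterating: T(3)=-89, T(4)=50, T(5)=89, T(6)=-228, T(7)=189, T(8)=128, T(9)=-545, T(10)=606, T(11)=67, T(12)=-1218; answer -1218

-1218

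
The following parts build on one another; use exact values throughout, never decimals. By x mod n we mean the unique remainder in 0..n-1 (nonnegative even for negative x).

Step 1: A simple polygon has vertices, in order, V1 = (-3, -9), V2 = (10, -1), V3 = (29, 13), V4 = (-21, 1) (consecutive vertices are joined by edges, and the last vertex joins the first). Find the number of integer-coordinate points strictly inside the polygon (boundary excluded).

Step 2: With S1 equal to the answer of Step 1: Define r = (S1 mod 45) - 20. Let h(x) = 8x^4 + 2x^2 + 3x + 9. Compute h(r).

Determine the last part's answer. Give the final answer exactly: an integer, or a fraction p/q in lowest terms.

52632

Step 1: cross terms: (-3*-1 - 10*-9)=93, (10*13 - 29*-1)=159, (29*1 - -21*13)=302, (-21*-9 - -3*1)=192; twice the area = |746| = 746; area = 373; boundary points = 1 + 1 + 2 + 2 = 6; strictly interior points = area - boundary/2 + 1 = 371; answer 371
Step 2: S1 = 371; r = -9; 8*(-9)^4 + 2*(-9)^2 + 3*(-9)^1 + 9 = (52488) + (162) + (-27) + (9) = 52632; answer 52632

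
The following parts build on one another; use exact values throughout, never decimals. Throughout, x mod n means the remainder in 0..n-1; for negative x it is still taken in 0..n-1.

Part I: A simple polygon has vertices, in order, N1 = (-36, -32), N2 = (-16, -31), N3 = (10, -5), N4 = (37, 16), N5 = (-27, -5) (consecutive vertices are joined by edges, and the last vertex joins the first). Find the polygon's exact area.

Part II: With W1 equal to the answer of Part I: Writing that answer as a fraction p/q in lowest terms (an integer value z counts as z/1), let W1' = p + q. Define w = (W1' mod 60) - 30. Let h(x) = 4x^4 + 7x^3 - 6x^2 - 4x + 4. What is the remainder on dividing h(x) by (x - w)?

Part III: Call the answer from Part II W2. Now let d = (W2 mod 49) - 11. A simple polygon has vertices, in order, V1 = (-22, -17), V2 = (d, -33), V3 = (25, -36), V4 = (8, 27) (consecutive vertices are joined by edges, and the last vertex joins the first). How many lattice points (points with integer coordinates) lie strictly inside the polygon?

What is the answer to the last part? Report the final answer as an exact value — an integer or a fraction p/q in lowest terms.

1494

Part I: cross terms: (-36*-31 - -16*-32)=604, (-16*-5 - 10*-31)=390, (10*16 - 37*-5)=345, (37*-5 - -27*16)=247, (-27*-32 - -36*-5)=684; twice the area = |2270| = 2270; area = 1135; answer 1135
Part II: W1 = 1135; threaded value p + q = 1136; w = 26; remainder = value at the root: 4*(26)^4 + 7*(26)^3 - 6*(26)^2 - 4*(26)^1 + 4 = (1827904) + (123032) + (-4056) + (-104) + (4) = 1946780; answer 1946780
Part III: W2 = 1946780; d = -1; cross terms: (-22*-33 - -1*-17)=709, (-1*-36 - 25*-33)=861, (25*27 - 8*-36)=963, (8*-17 - -22*27)=458; twice the area = |2991| = 2991; area = 2991/2; boundary points = 1 + 1 + 1 + 2 = 5; strictly interior points = area - boundary/2 + 1 = 1494; answer 1494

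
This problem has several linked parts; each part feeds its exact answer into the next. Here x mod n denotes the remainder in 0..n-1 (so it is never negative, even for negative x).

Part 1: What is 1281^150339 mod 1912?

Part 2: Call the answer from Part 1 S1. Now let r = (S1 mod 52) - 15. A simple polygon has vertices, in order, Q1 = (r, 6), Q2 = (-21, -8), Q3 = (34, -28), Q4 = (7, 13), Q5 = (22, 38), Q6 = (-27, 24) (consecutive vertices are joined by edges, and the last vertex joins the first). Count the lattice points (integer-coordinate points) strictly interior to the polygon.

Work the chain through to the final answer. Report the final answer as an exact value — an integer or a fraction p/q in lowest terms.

Part 1: squarings mod 1912: 1281^1=1281, 1281^2=465, 1281^4=169, 1281^8=1793, 1281^16=777, 1281^32=1449, 1281^64=225, 1281^128=913, 1281^256=1849, 1281^512=145, 1281^1024=1905, 1281^2048=49, 1281^4096=489, 1281^8192=121, 1281^16384=1257, 1281^32768=737, 1281^65536=161, 1281^131072=1065; 1281^150339 = 1281^1 * 1281^2 * 1281^64 * 1281^256 * 1281^512 * 1281^2048 * 1281^16384 * 1281^131072 = 217 (mod 1912); answer 217
Part 2: S1 = 217; r = -6; cross terms: (-6*-8 - -21*6)=174, (-21*-28 - 34*-8)=860, (34*13 - 7*-28)=638, (7*38 - 22*13)=-20, (22*24 - -27*38)=1554, (-27*6 - -6*24)=-18; twice the area = |3188| = 3188; area = 1594; boundary points = 1 + 5 + 1 + 5 + 7 + 3 = 22; strictly interior points = area - boundary/2 + 1 = 1584; answer 1584

1584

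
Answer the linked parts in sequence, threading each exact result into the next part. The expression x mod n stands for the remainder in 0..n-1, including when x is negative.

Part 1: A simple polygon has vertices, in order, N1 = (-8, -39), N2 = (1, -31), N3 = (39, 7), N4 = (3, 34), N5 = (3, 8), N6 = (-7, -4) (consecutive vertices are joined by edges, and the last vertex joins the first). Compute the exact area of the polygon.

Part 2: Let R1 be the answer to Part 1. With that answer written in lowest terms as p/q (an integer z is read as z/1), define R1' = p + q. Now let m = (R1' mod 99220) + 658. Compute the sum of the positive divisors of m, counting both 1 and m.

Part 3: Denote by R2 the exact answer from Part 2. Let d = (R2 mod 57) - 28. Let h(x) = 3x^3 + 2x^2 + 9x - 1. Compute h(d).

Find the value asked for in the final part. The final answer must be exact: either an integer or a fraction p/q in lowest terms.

Part 1: cross terms: (-8*-31 - 1*-39)=287, (1*7 - 39*-31)=1216, (39*34 - 3*7)=1305, (3*8 - 3*34)=-78, (3*-4 - -7*8)=44, (-7*-39 - -8*-4)=241; twice the area = |3015| = 3015; area = 3015/2; answer 3015/2
Part 2: R1 = 3015/2; threaded value p + q = 3017; m = 3675; 3675 = 3 * 5^2 * 7^2; sigma = (1 + 3) * (1 + 5 + 25) * (1 + 7 + 49) = 4 * 31 * 57 = 7068; answer 7068
Part 3: R2 = 7068; d = -28; 3*(-28)^3 + 2*(-28)^2 + 9*(-28)^1 - 1 = (-65856) + (1568) + (-252) + (-1) = -64541; answer -64541

-64541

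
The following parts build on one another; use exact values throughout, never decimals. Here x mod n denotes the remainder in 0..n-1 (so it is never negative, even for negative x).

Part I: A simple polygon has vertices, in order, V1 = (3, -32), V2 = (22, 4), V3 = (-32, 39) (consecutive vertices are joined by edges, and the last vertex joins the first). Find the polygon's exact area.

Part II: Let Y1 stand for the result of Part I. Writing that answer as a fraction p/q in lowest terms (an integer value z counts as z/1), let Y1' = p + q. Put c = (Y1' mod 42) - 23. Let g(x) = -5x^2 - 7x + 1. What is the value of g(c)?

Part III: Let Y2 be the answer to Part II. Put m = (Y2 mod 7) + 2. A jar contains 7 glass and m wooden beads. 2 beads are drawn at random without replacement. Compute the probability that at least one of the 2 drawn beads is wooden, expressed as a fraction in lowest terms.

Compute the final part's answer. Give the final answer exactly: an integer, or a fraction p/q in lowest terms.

34/55

Part I: cross terms: (3*4 - 22*-32)=716, (22*39 - -32*4)=986, (-32*-32 - 3*39)=907; twice the area = |2609| = 2609; area = 2609/2; answer 2609/2
Part II: Y1 = 2609/2; threaded value p + q = 2611; c = -16; -5*(-16)^2 - 7*(-16)^1 + 1 = (-1280) + (112) + (1) = -1167; answer -1167
Part III: Y2 = -1167; m = 4; total draws C(11,2) = 55; complement C(7,2) = 21; favorable 55 - 21 = 34; P = 34/55; answer 34/55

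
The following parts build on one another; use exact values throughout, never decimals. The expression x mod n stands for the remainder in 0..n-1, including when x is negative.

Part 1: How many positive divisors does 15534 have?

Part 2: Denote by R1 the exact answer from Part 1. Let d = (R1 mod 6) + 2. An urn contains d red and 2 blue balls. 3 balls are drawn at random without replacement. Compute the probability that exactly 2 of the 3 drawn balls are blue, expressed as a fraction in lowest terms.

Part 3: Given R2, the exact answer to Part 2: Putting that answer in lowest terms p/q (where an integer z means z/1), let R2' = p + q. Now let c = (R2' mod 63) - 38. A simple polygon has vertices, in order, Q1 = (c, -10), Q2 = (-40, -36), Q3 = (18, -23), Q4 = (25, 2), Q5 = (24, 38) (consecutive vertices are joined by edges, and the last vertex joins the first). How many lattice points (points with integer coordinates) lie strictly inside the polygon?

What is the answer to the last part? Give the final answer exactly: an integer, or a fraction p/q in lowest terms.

2514

Part 1: 15534 = 2 * 3^2 * 863; number of divisors = (1+1) * (2+1) * (1+1) = 12; answer 12
Part 2: R1 = 12; d = 2; total draws C(4,3) = 4; favorable C(2,2)*C(2,1) = 2; P = 1/2; answer 1/2
Part 3: R2 = 1/2; threaded value p + q = 3; c = -35; cross terms: (-35*-36 - -40*-10)=860, (-40*-23 - 18*-36)=1568, (18*2 - 25*-23)=611, (25*38 - 24*2)=902, (24*-10 - -35*38)=1090; twice the area = |5031| = 5031; area = 5031/2; boundary points = 1 + 1 + 1 + 1 + 1 = 5; strictly interior points = area - boundary/2 + 1 = 2514; answer 2514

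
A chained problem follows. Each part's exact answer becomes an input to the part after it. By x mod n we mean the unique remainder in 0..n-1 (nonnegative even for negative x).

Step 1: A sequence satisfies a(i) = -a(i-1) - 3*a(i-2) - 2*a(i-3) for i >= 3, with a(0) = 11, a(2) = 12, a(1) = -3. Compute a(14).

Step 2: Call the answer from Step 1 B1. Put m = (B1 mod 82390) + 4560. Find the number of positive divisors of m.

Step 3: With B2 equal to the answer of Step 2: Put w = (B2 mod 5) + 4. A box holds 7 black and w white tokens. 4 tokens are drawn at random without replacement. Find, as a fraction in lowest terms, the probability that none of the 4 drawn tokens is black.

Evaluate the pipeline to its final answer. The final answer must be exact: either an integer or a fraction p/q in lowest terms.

Step 1: a(3) = -1*(12) - 3*(-3) - 2*(11) = -25; iterating: a(3)=-25, a(4)=-5, a(5)=56, a(6)=9, a(7)=-167, a(8)=28, a(9)=455, a(10)=-205, a(11)=-1216, a(12)=921, a(13)=3137, a(14)=-3468; answer -3468
Step 2: B1 = -3468; m = 83482; 83482 = 2 * 7 * 67 * 89; number of divisors = (1+1) * (1+1) * (1+1) * (1+1) = 16; answer 16
Step 3: B2 = 16; w = 5; total draws C(12,4) = 495; favorable C(5,4) = 5; P = 1/99; answer 1/99

1/99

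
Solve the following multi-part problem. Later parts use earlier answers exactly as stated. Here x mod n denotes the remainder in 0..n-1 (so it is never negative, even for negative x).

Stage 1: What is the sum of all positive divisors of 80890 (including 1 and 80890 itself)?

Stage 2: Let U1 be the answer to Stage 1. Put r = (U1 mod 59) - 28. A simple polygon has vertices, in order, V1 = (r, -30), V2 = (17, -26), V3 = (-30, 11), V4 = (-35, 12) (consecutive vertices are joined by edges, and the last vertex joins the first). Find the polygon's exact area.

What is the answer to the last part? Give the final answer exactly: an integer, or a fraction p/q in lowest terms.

Stage 1: 80890 = 2 * 5 * 8089; sigma = (1 + 2) * (1 + 5) * (1 + 8089) = 3 * 6 * 8090 = 145620; answer 145620
Stage 2: U1 = 145620; r = -20; cross terms: (-20*-26 - 17*-30)=1030, (17*11 - -30*-26)=-593, (-30*12 - -35*11)=25, (-35*-30 - -20*12)=1290; twice the area = |1752| = 1752; area = 876; answer 876

876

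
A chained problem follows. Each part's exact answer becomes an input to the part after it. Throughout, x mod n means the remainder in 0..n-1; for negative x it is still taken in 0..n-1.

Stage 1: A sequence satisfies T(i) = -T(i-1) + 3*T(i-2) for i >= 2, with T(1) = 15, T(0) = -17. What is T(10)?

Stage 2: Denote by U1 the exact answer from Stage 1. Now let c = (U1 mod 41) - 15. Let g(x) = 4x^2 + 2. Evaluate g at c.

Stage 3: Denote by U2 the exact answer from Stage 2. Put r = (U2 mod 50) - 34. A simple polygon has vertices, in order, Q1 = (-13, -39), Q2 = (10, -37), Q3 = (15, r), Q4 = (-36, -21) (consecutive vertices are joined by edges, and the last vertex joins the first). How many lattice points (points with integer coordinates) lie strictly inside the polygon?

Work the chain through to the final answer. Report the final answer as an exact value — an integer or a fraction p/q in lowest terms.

Stage 1: T(2) = -1*(15) + 3*(-17) = -66; iterating: T(2)=-66, T(3)=111, T(4)=-309, T(5)=642, T(6)=-1569, T(7)=3495, T(8)=-8202, T(9)=18687, T(10)=-43293; answer -43293
Stage 2: U1 = -43293; c = -12; 4*(-12)^2 + 2 = (576) + (2) = 578; answer 578
Stage 3: U2 = 578; r = -6; cross terms: (-13*-37 - 10*-39)=871, (10*-6 - 15*-37)=495, (15*-21 - -36*-6)=-531, (-36*-39 - -13*-21)=1131; twice the area = |1966| = 1966; area = 983; boundary points = 1 + 1 + 3 + 1 = 6; strictly interior points = area - boundary/2 + 1 = 981; answer 981

981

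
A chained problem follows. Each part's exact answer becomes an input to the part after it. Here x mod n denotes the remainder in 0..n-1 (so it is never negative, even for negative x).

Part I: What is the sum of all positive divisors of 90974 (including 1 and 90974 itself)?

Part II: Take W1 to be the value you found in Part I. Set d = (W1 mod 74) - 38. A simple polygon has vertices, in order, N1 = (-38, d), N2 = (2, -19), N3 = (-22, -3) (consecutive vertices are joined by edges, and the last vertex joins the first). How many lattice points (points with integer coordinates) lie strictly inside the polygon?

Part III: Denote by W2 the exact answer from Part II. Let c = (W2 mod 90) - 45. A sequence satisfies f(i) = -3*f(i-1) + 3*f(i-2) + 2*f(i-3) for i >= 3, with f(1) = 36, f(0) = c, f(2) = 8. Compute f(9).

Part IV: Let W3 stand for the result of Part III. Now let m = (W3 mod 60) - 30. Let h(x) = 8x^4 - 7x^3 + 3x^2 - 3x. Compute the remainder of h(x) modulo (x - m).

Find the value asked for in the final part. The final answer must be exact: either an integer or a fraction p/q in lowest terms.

29352

Part I: 90974 = 2 * 13 * 3499; sigma = (1 + 2) * (1 + 13) * (1 + 3499) = 3 * 14 * 3500 = 147000; answer 147000
Part II: W1 = 147000; d = -2; cross terms: (-38*-19 - 2*-2)=726, (2*-3 - -22*-19)=-424, (-22*-2 - -38*-3)=-70; twice the area = |232| = 232; area = 116; boundary points = 1 + 8 + 1 = 10; strictly interior points = area - boundary/2 + 1 = 112; answer 112
Part III: W2 = 112; c = -23; f(3) = -3*(8) + 3*(36) + 2*(-23) = 38; iterating: f(3)=38, f(4)=-18, f(5)=184, f(6)=-530, f(7)=2106, f(8)=-7540, f(9)=27878; answer 27878
Part IV: W3 = 27878; m = 8; remainder = value at the root: 8*(8)^4 - 7*(8)^3 + 3*(8)^2 - 3*(8)^1 = (32768) + (-3584) + (192) + (-24) = 29352; answer 29352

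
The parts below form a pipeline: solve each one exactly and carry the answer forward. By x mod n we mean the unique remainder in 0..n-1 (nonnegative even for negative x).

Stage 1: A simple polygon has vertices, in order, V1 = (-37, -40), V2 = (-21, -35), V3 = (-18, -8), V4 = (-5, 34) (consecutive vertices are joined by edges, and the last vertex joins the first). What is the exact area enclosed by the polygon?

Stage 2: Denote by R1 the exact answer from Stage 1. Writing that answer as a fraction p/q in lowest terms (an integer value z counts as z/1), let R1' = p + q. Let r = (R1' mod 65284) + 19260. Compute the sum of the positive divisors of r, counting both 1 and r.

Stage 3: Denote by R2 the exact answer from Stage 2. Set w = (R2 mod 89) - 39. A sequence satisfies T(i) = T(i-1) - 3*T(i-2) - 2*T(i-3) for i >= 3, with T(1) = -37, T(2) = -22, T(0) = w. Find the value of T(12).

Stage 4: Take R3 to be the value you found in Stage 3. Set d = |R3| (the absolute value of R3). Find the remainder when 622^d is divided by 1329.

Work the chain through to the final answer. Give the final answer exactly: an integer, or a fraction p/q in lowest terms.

406

Stage 1: cross terms: (-37*-35 - -21*-40)=455, (-21*-8 - -18*-35)=-462, (-18*34 - -5*-8)=-652, (-5*-40 - -37*34)=1458; twice the area = |799| = 799; area = 799/2; answer 799/2
Stage 2: R1 = 799/2; threaded value p + q = 801; r = 20061; 20061 = 3^3 * 743; sigma = (1 + 3 + 9 + 27) * (1 + 743) = 40 * 744 = 29760; answer 29760
Stage 3: R2 = 29760; w = -5; T(3) = 1*(-22) - 3*(-37) - 2*(-5) = 99; iterating: T(3)=99, T(4)=239, T(5)=-14, T(6)=-929, T(7)=-1365, T(8)=1450, T(9)=7403, T(10)=5783, T(11)=-19326, T(12)=-51481; answer -51481
Stage 4: R3 = -51481; d = 51481; squarings mod 1329: 622^1=622, 622^2=145, 622^4=1090, 622^8=1303, 622^16=676, 622^32=1129, 622^64=130, 622^128=952, 622^256=1255, 622^512=160, 622^1024=349, 622^2048=862, 622^4096=133, 622^8192=412, 622^16384=961, 622^32768=1195; 622^51481 = 622^1 * 622^8 * 622^16 * 622^256 * 622^2048 * 622^16384 * 622^32768 = 406 (mod 1329); answer 406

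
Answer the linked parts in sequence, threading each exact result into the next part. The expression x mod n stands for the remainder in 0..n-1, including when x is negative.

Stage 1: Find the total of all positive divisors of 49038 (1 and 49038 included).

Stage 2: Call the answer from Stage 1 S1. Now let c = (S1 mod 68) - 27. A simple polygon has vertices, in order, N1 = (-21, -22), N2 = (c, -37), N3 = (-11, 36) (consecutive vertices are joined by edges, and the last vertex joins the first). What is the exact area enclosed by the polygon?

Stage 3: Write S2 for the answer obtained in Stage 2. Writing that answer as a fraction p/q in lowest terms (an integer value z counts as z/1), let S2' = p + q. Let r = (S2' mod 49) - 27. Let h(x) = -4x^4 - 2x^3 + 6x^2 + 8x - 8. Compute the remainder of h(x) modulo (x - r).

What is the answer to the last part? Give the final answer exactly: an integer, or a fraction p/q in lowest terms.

Stage 1: 49038 = 2 * 3 * 11 * 743; sigma = (1 + 2) * (1 + 3) * (1 + 11) * (1 + 743) = 3 * 4 * 12 * 744 = 107136; answer 107136
Stage 2: S1 = 107136; c = 9; cross terms: (-21*-37 - 9*-22)=975, (9*36 - -11*-37)=-83, (-11*-22 - -21*36)=998; twice the area = |1890| = 1890; area = 945; answer 945
Stage 3: S2 = 945; threaded value p + q = 946; r = -12; remainder = value at the root: -4*(-12)^4 - 2*(-12)^3 + 6*(-12)^2 + 8*(-12)^1 - 8 = (-82944) + (3456) + (864) + (-96) + (-8) = -78728; answer -78728

-78728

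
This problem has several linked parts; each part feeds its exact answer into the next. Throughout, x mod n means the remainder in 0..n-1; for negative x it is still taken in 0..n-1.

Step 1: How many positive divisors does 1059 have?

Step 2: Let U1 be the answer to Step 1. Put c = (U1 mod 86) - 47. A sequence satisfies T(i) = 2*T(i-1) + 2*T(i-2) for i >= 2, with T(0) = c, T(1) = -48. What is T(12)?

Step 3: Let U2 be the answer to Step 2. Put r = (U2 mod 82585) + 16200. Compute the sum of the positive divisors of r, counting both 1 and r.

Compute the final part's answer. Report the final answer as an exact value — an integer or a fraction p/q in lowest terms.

127088

Step 1: 1059 = 3 * 353; number of divisors = (1+1) * (1+1) = 4; answer 4
Step 2: U1 = 4; c = -43; T(2) = 2*(-48) + 2*(-43) = -182; iterating: T(2)=-182, T(3)=-460, T(4)=-1284, T(5)=-3488, T(6)=-9544, T(7)=-26064, T(8)=-71216, T(9)=-194560, T(10)=-531552, T(11)=-1452224, T(12)=-3967552; answer -3967552
Step 3: U2 = -3967552; r = 95313; 95313 = 3 * 31771; sigma = (1 + 3) * (1 + 31771) = 4 * 31772 = 127088; answer 127088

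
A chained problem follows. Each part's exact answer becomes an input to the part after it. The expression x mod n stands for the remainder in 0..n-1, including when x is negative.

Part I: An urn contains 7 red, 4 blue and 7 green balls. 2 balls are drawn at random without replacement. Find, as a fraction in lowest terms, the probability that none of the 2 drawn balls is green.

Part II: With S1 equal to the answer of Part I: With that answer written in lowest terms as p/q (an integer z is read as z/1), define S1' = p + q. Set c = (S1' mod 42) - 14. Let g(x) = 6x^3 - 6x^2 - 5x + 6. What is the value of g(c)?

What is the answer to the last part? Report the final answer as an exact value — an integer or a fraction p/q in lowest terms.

Part I: total draws C(18,2) = 153; favorable C(11,2) = 55; P = 55/153; answer 55/153
Part II: S1 = 55/153; threaded value p + q = 208; c = 26; 6*(26)^3 - 6*(26)^2 - 5*(26)^1 + 6 = (105456) + (-4056) + (-130) + (6) = 101276; answer 101276

101276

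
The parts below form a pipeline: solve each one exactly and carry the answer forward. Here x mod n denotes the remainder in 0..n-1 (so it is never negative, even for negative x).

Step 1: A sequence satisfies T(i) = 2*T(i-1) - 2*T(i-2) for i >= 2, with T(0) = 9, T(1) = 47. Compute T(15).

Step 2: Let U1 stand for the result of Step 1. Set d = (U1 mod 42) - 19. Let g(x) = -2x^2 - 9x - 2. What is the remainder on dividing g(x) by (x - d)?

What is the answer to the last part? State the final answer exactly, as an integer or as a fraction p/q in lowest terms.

-163

Step 1: T(2) = 2*(47) - 2*(9) = 76; iterating: T(2)=76, T(3)=58, T(4)=-36, T(5)=-188, T(6)=-304, T(7)=-232, T(8)=144, T(9)=752, T(10)=1216, T(11)=928, T(12)=-576, T(13)=-3008, T(14)=-4864, T(15)=-3712; answer -3712
Step 2: U1 = -3712; d = 7; remainder = value at the root: -2*(7)^2 - 9*(7)^1 - 2 = (-98) + (-63) + (-2) = -163; answer -163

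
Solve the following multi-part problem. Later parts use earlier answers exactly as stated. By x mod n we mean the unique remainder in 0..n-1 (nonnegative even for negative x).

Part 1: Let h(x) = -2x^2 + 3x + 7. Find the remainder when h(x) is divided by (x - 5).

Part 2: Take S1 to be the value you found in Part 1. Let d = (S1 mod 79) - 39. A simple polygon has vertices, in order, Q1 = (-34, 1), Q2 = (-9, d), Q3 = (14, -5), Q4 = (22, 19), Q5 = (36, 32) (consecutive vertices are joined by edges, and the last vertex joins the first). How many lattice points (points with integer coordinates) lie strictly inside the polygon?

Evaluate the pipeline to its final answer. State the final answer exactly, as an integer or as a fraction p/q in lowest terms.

Part 1: remainder = value at the root: -2*(5)^2 + 3*(5)^1 + 7 = (-50) + (15) + (7) = -28; answer -28
Part 2: S1 = -28; d = 12; cross terms: (-34*12 - -9*1)=-399, (-9*-5 - 14*12)=-123, (14*19 - 22*-5)=376, (22*32 - 36*19)=20, (36*1 - -34*32)=1124; twice the area = |998| = 998; area = 499; boundary points = 1 + 1 + 8 + 1 + 1 = 12; strictly interior points = area - boundary/2 + 1 = 494; answer 494

494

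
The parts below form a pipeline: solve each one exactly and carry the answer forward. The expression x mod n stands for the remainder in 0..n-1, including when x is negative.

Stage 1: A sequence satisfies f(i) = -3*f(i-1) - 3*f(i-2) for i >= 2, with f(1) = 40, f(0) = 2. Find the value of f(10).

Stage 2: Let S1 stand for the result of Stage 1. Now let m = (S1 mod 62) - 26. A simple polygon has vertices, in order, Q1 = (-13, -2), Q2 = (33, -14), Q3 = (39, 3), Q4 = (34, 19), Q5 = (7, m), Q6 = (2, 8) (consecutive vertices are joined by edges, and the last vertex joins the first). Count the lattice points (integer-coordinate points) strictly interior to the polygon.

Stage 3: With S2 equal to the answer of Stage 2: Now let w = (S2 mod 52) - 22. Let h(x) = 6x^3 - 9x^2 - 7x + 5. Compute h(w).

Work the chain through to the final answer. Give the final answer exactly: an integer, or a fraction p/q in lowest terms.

Stage 1: f(2) = -3*(40) - 3*(2) = -126; iterating: f(2)=-126, f(3)=258, f(4)=-396, f(5)=414, f(6)=-54, f(7)=-1080, f(8)=3402, f(9)=-6966, f(10)=10692; answer 10692
Stage 2: S1 = 10692; m = 2; cross terms: (-13*-14 - 33*-2)=248, (33*3 - 39*-14)=645, (39*19 - 34*3)=639, (34*2 - 7*19)=-65, (7*8 - 2*2)=52, (2*-2 - -13*8)=100; twice the area = |1619| = 1619; area = 1619/2; boundary points = 2 + 1 + 1 + 1 + 1 + 5 = 11; strictly interior points = area - boundary/2 + 1 = 805; answer 805
Stage 3: S2 = 805; w = 3; 6*(3)^3 - 9*(3)^2 - 7*(3)^1 + 5 = (162) + (-81) + (-21) + (5) = 65; answer 65

65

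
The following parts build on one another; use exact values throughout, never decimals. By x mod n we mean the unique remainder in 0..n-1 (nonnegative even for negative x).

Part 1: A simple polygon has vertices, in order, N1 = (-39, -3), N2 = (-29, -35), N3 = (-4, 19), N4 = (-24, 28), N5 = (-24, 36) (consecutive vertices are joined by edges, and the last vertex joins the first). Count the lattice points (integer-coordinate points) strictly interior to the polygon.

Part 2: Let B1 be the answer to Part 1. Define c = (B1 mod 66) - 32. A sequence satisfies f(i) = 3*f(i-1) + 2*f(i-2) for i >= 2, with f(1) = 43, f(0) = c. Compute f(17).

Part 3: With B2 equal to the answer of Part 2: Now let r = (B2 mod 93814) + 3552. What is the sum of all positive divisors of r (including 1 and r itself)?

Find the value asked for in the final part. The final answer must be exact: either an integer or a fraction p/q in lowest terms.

18864

Part 1: cross terms: (-39*-35 - -29*-3)=1278, (-29*19 - -4*-35)=-691, (-4*28 - -24*19)=344, (-24*36 - -24*28)=-192, (-24*-3 - -39*36)=1476; twice the area = |2215| = 2215; area = 2215/2; boundary points = 2 + 1 + 1 + 8 + 3 = 15; strictly interior points = area - boundary/2 + 1 = 1101; answer 1101
Part 2: B1 = 1101; c = 13; f(2) = 3*(43) + 2*(13) = 155; iterating: f(2)=155, f(3)=551, f(4)=1963, f(5)=6991, f(6)=24899, f(7)=88679, f(8)=315835, f(9)=1124863, f(10)=4006259, f(11)=14268503, f(12)=50818027, f(13)=180991087, f(14)=644609315, f(15)=2295810119, f(16)=8176648987, f(17)=29121567199; answer 29121567199
Part 3: B2 = 29121567199; r = 16499; 16499 = 7 * 2357; sigma = (1 + 7) * (1 + 2357) = 8 * 2358 = 18864; answer 18864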